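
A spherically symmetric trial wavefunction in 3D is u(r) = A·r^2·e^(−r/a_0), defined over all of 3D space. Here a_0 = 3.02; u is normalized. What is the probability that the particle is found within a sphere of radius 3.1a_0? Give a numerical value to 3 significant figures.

With dV = 4πr²dr, the probability is ∫|u|² dV over r ≤ 3.1a_0.
The full normalization integral is A²·[45·π·a_0^7/2] = 1, fixing A².
Substituting t = r/a_0, A², 4π and the length scale all cancel in the ratio: P = ∫_{0}^{3.1} t^6·e^(-2·t) dt / ∫_{0}^{∞} t^6·e^(-2·t) dt.
With ∫ t^6·e^(-2·t) dt = -(4·t^6 + 12·t^5 + 30·t^4 + 60·t^3 + 90·t^2 + 90·t + 45)·e^(-2·t)/8 + C, the region integral is ≈ 2.3951 and the full one is 45/8.
The region integral divided by the full integral gives P = 0.4258.

P ≈ 0.426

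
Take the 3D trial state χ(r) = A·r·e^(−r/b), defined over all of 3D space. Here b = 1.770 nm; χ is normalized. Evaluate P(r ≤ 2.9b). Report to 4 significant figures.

P ≈ 0.6873

Integrate the radial probability density 4πr²|χ|² over r ≤ 2.9b.
Normalization gives A² = 1/(3·π·b^5).
Let u = r/b; then A², 4π and the length scale all cancel, so P = ∫_{0}^{2.9} u^4·e^(-2·u) du ÷ ∫_{0}^{∞} u^4·e^(-2·u) du.
An antiderivative of u^4·e^(-2·u) is -(u^4/2 + u^3 + 3·u^2/2 + 3·u/2 + 3/4)·e^(-2·u); evaluating from 0 to 2.9 gives ≈ 0.515461, while the full integral is 3/4.
This evaluates to P = 0.68728.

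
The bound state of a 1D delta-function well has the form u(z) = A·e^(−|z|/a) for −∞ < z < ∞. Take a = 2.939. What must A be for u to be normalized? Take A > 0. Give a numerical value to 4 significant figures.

A ≈ 0.5833

Normalization requires ∫|u|² dz = 1, integrated from −∞ to ∞.
Recall ∫₀^∞ z^m e^(−z/β) dz = m!·β^(m+1), the integral (without the A² prefactor) comes out to a.
Plugging in a = 2.939 yields A = 0.58331.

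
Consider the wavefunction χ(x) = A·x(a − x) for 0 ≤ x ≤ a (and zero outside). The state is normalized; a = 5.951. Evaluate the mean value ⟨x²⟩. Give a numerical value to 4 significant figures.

⟨x^2⟩ ≈ 10.12

⟨x²⟩ = ∫ x^2 |χ|² dx over the full domain.
Expanding the polynomial and integrating term by term, the ratio of the moment integral to the normalization integral gives ⟨x²⟩ = 2·a^2/7.
Putting a = 5.951 gives 10.118.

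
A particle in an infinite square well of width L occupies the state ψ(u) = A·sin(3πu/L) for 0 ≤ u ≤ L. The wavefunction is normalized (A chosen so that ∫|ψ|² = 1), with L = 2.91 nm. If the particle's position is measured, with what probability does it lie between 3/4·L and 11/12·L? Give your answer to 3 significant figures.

P = ∫_{3/4·L}^{11/12·L} |ψ(u)|² du.
With A² fixed by ∫|ψ|² = 1, i.e. A² = (L/2)^(−1), substitute and integrate.
In terms of t = u/L (A² and the length scale cancel between numerator and denominator), P = [∫_{3/4}^{11/12} sin(3·π·t)^2 dt] / [∫_{0}^{1} sin(3·π·t)^2 dt].
An antiderivative of sin(3·π·t)^2 is t/2 - sin(6·π·t)/(12·π); evaluating from 3/4 to 11/12 gives 1/(6·π) + 1/12, while the full integral is 1/2.
The result is P = (2 + π)/(6·π).

P ≈ 0.273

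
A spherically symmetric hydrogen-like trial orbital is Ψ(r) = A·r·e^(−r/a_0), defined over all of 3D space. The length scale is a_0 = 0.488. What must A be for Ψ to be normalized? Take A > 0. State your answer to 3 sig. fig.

The normalization condition is ∫|Ψ|² 4πr² dr = 1 from 0 to ∞.
(Spherical symmetry: dV = 4πr² dr.)
∫|Ψ|² 4πr² dr = A²·(3·π·a_0^5).
Hence A² = 1/[3·π·a_0^5].
Plugging in a_0 = 0.488 yields A = 1.958.

A ≈ 1.96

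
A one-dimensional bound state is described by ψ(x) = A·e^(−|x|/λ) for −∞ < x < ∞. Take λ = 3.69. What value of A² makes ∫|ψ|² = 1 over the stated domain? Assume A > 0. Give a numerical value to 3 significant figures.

We need A² ∫|f|² dx = 1, taking the integral from −∞ to ∞.
Carrying out the integral gives A² · λ.
Hence A² = 1/[λ].
With λ = 3.69: A² = 0.2710 and A = 0.5206.

A^2 ≈ 0.271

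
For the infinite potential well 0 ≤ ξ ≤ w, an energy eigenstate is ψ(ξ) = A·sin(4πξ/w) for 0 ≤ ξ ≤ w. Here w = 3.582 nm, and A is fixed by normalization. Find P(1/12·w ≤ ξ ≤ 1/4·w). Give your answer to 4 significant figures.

P ≈ 0.2011

P = ∫_{1/12·w}^{1/4·w} |ψ(ξ)|² dξ.
The normalization integral ∫|ψ|²dξ over the whole domain equals w/2·A², and A² cancels in the ratio.
In terms of u = ξ/w (A² and the length scale cancel between numerator and denominator), P = [∫_{1/12}^{1/4} sin(4·π·u)^2 du] / [∫_{0}^{1} sin(4·π·u)^2 du].
With ∫ sin(4·π·u)^2 du = u/2 - sin(4·π·u)·cos(4·π·u)/(8·π) + C, the region integral is √(3)/(32·π) + 1/12 and the full one is 1/2.
The result is P = (√(3)/16 + π/6)/π.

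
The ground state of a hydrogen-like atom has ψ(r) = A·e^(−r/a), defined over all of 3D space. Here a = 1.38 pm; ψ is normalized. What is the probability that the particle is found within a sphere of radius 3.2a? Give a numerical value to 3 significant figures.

P ≈ 0.954

Integrate the radial probability density 4πr²|ψ|² over r ≤ 3.2a.
Normalization gives A² = 1/(π·a^3).
Let u = r/a; then A², 4π and the length scale all cancel, so P = ∫_{0}^{3.2} u^2·e^(-2·u) du ÷ ∫_{0}^{∞} u^2·e^(-2·u) du.
Using ∫ u^2·e^(-2·u) du = -(2·u^2 + 2·u + 1)·e^(-2·u)/4, the numerator is 1/4 - 697·e^(-32/5)/100 and the denominator is 1/4.
This evaluates to P = 0.9537.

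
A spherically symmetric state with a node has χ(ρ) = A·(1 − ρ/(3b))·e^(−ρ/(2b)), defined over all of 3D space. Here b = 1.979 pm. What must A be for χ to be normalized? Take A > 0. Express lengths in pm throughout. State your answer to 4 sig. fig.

A ≈ 0.1241 pm^(-3/2)

The normalization condition is ∫|χ|² 4πρ² dρ = 1 from 0 to ∞.
The angular integral contributes 4π, leaving ∫₀^∞ ρ²|χ|² dρ.
With ∫₀^∞ ρ^4 e^(−αρ) dρ = 4!/α^5, carrying out the integral gives A² · 8·π·b^3/3.
Hence A² = 1/[8·π·b^3/3].
Substituting b = 1.979 gives A² = 0.015401, so A = 0.12410.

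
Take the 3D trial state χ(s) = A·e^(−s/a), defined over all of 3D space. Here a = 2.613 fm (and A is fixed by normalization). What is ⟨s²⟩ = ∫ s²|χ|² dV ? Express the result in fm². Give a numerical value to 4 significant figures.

The expectation value is the |χ|²-weighted average of s^2: ∫ s^2|χ|² 4πs² ds.
Since the A² factors cancel between numerator and denominator, ⟨s²⟩ = 3·a^2.
With a = 2.613, ⟨s^2⟩ = 20.483.

⟨s^2⟩ ≈ 20.48 fm^2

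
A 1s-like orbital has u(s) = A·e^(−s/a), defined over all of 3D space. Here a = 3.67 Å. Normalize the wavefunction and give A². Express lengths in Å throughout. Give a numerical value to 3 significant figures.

Normalization requires ∫|u|² 4πs² ds = 1, integrated from 0 to ∞.
The angular integral contributes 4π, leaving ∫₀^∞ s²|u|² ds.
With ∫₀^∞ s^2 e^(−αs) ds = 2!/α^3, with u = A·e^(−s/a), the integral evaluates to A²·[π·a^3].
Hence A² = 1/[π·a^3].
Plugging in a = 3.67 yields A = 0.08025.

A^2 ≈ 0.00644 Å^(-3)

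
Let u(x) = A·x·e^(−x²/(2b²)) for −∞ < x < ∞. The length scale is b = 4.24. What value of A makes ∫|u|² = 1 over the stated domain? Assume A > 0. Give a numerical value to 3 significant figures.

We need A² ∫|f|² dx = 1, taking the integral from −∞ to ∞.
∫|u|² dx = A²·(√(π)·b^3/2).
Substituting b = 4.24 gives A² = 0.01480, so A = 0.1217.

A ≈ 0.122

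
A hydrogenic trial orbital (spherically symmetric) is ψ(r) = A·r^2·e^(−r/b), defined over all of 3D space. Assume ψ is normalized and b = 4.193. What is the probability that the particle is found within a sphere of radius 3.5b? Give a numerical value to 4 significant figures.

P = ∫ |ψ|² 4πr² dr over r ≤ 3.5b.
A² is fixed by ∫₀^∞ 4πr²|ψ|² dr = 1, i.e. A² = (45·π·b^7/2)^(−1).
Substituting u = r/b, A², 4π and the length scale all cancel in the ratio: P = ∫_{0}^{3.5} u^6·e^(-2·u) du / ∫_{0}^{∞} u^6·e^(-2·u) du.
An antiderivative of u^6·e^(-2·u) is -(4·u^6 + 12·u^5 + 30·u^4 + 60·u^3 + 90·u^2 + 90·u + 45)·e^(-2·u)/8; evaluating from 0 to 3.5 gives ≈ 3.09538, while the full integral is 45/8.
The region integral divided by the full integral gives P = 0.55029.

P ≈ 0.5503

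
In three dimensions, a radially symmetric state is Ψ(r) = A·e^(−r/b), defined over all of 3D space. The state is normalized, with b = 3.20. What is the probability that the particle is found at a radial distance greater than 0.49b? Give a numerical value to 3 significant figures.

Integrate the radial probability density 4πr²|Ψ|² over r > 0.49b.
A² is fixed by ∫₀^∞ 4πr²|Ψ|² dr = 1, i.e. A² = (π·b^3)^(−1).
Let u = r/b; then A², 4π and the length scale all cancel, so P = ∫_{0.49}^{∞} u^2·e^(-2·u) du ÷ ∫_{0}^{∞} u^2·e^(-2·u) du.
Using ∫ u^2·e^(-2·u) du = -(2·u^2 + 2·u + 1)·e^(-2·u)/4, the numerator is ≈ 0.23084 and the denominator is 1/4.
The region integral divided by the full integral gives P = 0.9233.

P ≈ 0.923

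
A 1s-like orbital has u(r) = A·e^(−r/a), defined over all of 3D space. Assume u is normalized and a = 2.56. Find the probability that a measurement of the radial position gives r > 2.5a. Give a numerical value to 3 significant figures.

P ≈ 0.125

P = ∫ |u|² 4πr² dr over r > 2.5a.
Normalization gives A² = 1/(π·a^3).
In terms of t = r/a (A², 4π and the length scale all cancel between numerator and denominator), P = [∫_{2.5}^{∞} t^2·e^(-2·t) dt] / [∫_{0}^{∞} t^2·e^(-2·t) dt].
Using ∫ t^2·e^(-2·t) dt = -(2·t^2 + 2·t + 1)·e^(-2·t)/4, the numerator is 37·e^(-5)/8 and the denominator is 1/4.
This evaluates to P = 0.1247.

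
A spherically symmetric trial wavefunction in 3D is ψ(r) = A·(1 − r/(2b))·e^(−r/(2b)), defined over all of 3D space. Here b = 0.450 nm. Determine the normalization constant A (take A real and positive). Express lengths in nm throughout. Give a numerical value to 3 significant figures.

A ≈ 0.661 nm^(-3/2)

The normalization condition is ∫|ψ|² 4πr² dr = 1 from 0 to ∞.
The angular integral contributes 4π, leaving ∫₀^∞ r²|ψ|² dr.
With ∫₀^∞ r^4 e^(−αr) dr = 4!/α^5, with ψ = A·(1 − r/(2b))·e^(−r/(2b)), the integral evaluates to A²·[8·π·b^3].
So A² = (8·π·b^3)^(−1).
Plugging in b = 0.450 yields A = 0.6608.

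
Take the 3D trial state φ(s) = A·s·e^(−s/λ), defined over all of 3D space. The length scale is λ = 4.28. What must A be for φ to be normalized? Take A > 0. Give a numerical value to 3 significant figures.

Normalization requires ∫|φ|² 4πs² ds = 1, integrated from 0 to ∞.
(Spherical symmetry: dV = 4πs² ds.)
Using ∫₀^∞ sⁿ e^(−αs) ds = n!/αⁿ⁺¹, carrying out the integral gives A² · 3·π·λ^5.
Setting this equal to 1 gives A² = 1/(3·π·λ^5).
Substituting λ = 4.28 gives A² = 0.00007388, so A = 0.008595.

A ≈ 0.00860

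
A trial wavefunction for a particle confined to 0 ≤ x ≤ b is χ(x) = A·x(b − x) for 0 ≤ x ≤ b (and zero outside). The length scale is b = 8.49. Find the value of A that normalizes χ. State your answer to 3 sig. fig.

The normalization condition is ∫|χ|² dx = 1 from 0 to b.
Expanding the polynomial and integrating term by term, ∫|χ|² dx = A²·(b^5/30).
So A² = (b^5/30)^(−1).
Plugging in b = 8.49 yields A = 0.02608.

A ≈ 0.0261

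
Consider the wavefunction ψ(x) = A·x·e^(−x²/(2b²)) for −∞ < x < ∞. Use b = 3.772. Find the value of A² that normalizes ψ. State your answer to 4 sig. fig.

We need A² ∫|f|² dx = 1, taking the integral from −∞ to ∞.
With ∫_{−∞}^{∞} x^(2m) e^(−αx²) dx = (2m−1)!!·√π / (2^m α^(m+1/2)), with ψ = A·x·e^(−x²/(2b²)), the integral evaluates to A²·[√(π)·b^3/2].
Setting this equal to 1 gives A² = 1/(√(π)·b^3/2).
Plugging in b = 3.772 yields A = 0.14500.

A^2 ≈ 0.02103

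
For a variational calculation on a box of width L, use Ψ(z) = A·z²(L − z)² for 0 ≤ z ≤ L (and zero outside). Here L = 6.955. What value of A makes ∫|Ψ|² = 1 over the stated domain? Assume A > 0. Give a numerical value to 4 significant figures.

A ≈ 0.004068

Normalization requires ∫|Ψ|² dz = 1, integrated from 0 to L.
Expanding the polynomial and integrating term by term, the integral (without the A² prefactor) comes out to L^9/630.
Setting this equal to 1 gives A² = 1/(L^9/630).
Substituting L = 6.955 gives A² = 0.000016545, so A = 0.0040676.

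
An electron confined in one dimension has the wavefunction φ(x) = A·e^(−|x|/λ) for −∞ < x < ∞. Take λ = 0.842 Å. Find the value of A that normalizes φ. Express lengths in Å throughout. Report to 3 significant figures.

A ≈ 1.09 Å^(-1/2)

The normalization condition is ∫|φ|² dx = 1 from −∞ to ∞.
Carrying out the integral gives A² · λ.
Setting this equal to 1 gives A² = 1/(λ).
With λ = 0.842: A² = 1.188 and A = 1.090.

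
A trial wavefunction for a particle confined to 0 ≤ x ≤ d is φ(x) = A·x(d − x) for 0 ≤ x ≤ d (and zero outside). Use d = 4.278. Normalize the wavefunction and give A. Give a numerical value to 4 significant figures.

The normalization condition is ∫|φ|² dx = 1 from 0 to d.
Expanding the polynomial and integrating term by term, ∫|φ|² dx = A²·(d^5/30).
So A² = (d^5/30)^(−1).
Substituting d = 4.278 gives A² = 0.020937, so A = 0.14470.

A ≈ 0.1447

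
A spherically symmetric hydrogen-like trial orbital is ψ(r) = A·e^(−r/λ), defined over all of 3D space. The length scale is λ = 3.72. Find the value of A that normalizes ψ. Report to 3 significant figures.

Require ∫ |ψ|² 4πr² dr = 1 over the whole domain.
Using ∫₀^∞ rⁿ e^(−αr) dr = n!/αⁿ⁺¹, ∫|ψ|² 4πr² dr = A²·(π·λ^3).
So A² = (π·λ^3)^(−1).
Plugging in λ = 3.72 yields A = 0.07863.

A ≈ 0.0786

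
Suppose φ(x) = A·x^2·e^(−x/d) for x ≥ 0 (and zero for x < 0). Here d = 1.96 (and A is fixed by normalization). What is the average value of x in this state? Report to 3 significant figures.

By definition ⟨x⟩ = ∫ x |φ(x)|² dx.
Using ∫₀^∞ xⁿ e^(−αx) dx = n!/αⁿ⁺¹, evaluating both integrals, ⟨x⟩ = 5·d/2.
With d = 1.96, ⟨x⟩ = 4.900.

⟨x⟩ ≈ 4.90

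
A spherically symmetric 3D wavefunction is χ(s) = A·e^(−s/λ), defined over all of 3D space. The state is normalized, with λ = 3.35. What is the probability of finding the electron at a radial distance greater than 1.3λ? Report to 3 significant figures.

P ≈ 0.518

With dV = 4πs²ds, the probability is ∫|χ|² dV over s > 1.3λ.
Normalization gives A² = 1/(π·λ^3).
Substituting u = s/λ, A², 4π and the length scale all cancel in the ratio: P = ∫_{1.3}^{∞} u^2·e^(-2·u) du / ∫_{0}^{∞} u^2·e^(-2·u) du.
Using ∫ u^2·e^(-2·u) du = -(2·u^2 + 2·u + 1)·e^(-2·u)/4, the numerator is 349·e^(-13/5)/200 and the denominator is 1/4.
Taking the ratio yields P = 0.5184.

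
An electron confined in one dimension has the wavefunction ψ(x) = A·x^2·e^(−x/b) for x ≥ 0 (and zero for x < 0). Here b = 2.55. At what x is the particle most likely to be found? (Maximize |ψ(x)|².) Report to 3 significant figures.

The maximum of |ψ(x)|² occurs where its derivative vanishes.
This gives x = 2·b.
With b = 2.55, the most probable position is 5.100.

x ≈ 5.10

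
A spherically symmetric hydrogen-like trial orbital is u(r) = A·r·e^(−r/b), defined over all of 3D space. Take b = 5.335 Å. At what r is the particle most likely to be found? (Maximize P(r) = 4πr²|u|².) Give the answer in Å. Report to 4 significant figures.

r ≈ 10.67 Å

Set d/dr [P(r) = 4πr²|u|²] = 0 and solve for r > 0.
Solving yields r = 2·b.
With b = 5.335, the most probable radial distance is 10.670 Å.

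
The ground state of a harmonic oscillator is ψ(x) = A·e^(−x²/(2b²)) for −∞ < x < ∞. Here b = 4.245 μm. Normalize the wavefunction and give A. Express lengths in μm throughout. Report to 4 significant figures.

We need A² ∫|f|² dx = 1, taking the integral from −∞ to ∞.
Using the Gaussian integral ∫_{−∞}^{∞} e^(−αx²) dx = √(π/α), carrying out the integral gives A² · √(π)·b.
Plugging in b = 4.245 yields A = 0.36456.

A ≈ 0.3646 μm^(-1/2)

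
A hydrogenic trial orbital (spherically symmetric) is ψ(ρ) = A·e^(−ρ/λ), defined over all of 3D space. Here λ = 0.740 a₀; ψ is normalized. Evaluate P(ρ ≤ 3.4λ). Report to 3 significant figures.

With dV = 4πρ²dρ, the probability is ∫|ψ|² dV over ρ ≤ 3.4λ.
Normalization gives A² = 1/(π·λ^3).
In terms of u = ρ/λ (A², 4π and the length scale all cancel between numerator and denominator), P = [∫_{0}^{3.4} u^2·e^(-2·u) du] / [∫_{0}^{∞} u^2·e^(-2·u) du].
Using ∫ u^2·e^(-2·u) du = -(2·u^2 + 2·u + 1)·e^(-2·u)/4, the numerator is 1/4 - 773·e^(-34/5)/100 and the denominator is 1/4.
The region integral divided by the full integral gives P = 0.9656.

P ≈ 0.966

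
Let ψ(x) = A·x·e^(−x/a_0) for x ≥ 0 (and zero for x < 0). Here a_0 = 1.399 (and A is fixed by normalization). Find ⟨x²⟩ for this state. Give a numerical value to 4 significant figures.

⟨x^2⟩ ≈ 5.872

The expectation value is the |ψ|²-weighted average of x^2: ∫ x^2|ψ|² dx.
Recall ∫₀^∞ x^m e^(−x/β) dx = m!·β^(m+1), the ratio of the moment integral to the normalization integral gives ⟨x²⟩ = 3·a_0^2.
With a_0 = 1.399, ⟨x^2⟩ = 5.8716.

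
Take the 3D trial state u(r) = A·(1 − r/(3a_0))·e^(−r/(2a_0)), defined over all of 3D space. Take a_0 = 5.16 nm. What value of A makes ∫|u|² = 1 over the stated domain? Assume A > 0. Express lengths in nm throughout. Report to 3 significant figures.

A ≈ 0.0295 nm^(-3/2)

The normalization condition is ∫|u|² 4πr² dr = 1 from 0 to ∞.
With u = A·(1 − r/(3a_0))·e^(−r/(2a_0)), the integral evaluates to A²·[8·π·a_0^3/3].
Plugging in a_0 = 5.16 yields A = 0.02948.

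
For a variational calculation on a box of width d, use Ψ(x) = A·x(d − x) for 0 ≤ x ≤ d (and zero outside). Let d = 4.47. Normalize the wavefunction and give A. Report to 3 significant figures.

A ≈ 0.130

We need A² ∫|f|² dx = 1, taking the integral from 0 to d.
Expanding the polynomial and integrating term by term, with Ψ = A·x(d − x), the integral evaluates to A²·[d^5/30].
Hence A² = 1/[d^5/30].
With d = 4.47: A² = 0.01681 and A = 0.1297.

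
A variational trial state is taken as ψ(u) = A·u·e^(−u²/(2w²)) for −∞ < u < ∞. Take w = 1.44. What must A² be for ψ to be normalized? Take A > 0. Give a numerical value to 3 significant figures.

Normalization requires ∫|ψ|² du = 1, integrated from −∞ to ∞.
Differentiating ∫e^(−αu²) du = √(π/α) under α to get the higher moments, with ψ = A·u·e^(−u²/(2w²)), the integral evaluates to A²·[√(π)·w^3/2].
Hence A² = 1/[√(π)·w^3/2].
With w = 1.44: A² = 0.3779 and A = 0.6147.

A^2 ≈ 0.378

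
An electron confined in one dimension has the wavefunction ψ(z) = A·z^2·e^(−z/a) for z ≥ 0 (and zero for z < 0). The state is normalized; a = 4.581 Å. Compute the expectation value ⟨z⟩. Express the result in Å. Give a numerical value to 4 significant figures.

⟨z⟩ ≈ 11.45 Å

By definition ⟨z⟩ = ∫ z |ψ(z)|² dz.
Using ∫₀^∞ zⁿ e^(−αz) dz = n!/αⁿ⁺¹, evaluating both integrals, ⟨z⟩ = 5·a/2.
Putting a = 4.581 gives 11.453.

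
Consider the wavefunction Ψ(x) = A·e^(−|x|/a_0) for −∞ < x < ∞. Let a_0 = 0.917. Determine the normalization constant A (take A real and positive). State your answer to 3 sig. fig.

A ≈ 1.04

Normalization requires ∫|Ψ|² dx = 1, integrated from −∞ to ∞.
Carrying out the integral gives A² · a_0.
Hence A² = 1/[a_0].
With a_0 = 0.917: A² = 1.091 and A = 1.044.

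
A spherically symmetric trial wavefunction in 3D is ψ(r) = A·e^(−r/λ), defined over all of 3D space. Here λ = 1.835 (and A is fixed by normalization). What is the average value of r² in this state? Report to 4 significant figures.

⟨r^2⟩ ≈ 10.10

⟨r²⟩ = ∫ r^2 |ψ|² 4πr² dr over the full domain.
Using ∫₀^∞ rⁿ e^(−αr) dr = n!/αⁿ⁺¹, since the A² factors cancel between numerator and denominator, ⟨r²⟩ = 3·λ^2.
With λ = 1.835, ⟨r^2⟩ = 10.102.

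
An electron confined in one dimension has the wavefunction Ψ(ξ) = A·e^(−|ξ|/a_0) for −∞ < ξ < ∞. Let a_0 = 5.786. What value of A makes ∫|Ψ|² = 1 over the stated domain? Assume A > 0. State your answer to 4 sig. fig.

A ≈ 0.4157

Require ∫ |Ψ|² dξ = 1 over the whole domain.
With ∫₀^∞ ξ^0 e^(−αξ) dξ = 0!/α^1, the integral (without the A² prefactor) comes out to a_0.
So A² = (a_0)^(−1).
Substituting a_0 = 5.786 gives A² = 0.17283, so A = 0.41573.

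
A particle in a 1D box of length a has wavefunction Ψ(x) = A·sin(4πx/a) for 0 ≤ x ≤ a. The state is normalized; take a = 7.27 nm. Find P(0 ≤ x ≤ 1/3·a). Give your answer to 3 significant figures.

P = ∫_{0}^{1/3·a} |Ψ(x)|² dx.
The normalization integral ∫|Ψ|²dx over the whole domain equals a/2·A², and A² cancels in the ratio.
Substituting u = x/a, A² and the length scale cancel in the ratio: P = ∫_{0}^{1/3} sin(4·π·u)^2 du / ∫_{0}^{1} sin(4·π·u)^2 du.
An antiderivative of sin(4·π·u)^2 is u/2 - sin(4·π·u)·cos(4·π·u)/(8·π); evaluating from 0 to 1/3 gives -√(3)/(32·π) + 1/6, while the full integral is 1/2.
Taking the ratio, P = (-√(3)/16 + π/3)/π.

P ≈ 0.299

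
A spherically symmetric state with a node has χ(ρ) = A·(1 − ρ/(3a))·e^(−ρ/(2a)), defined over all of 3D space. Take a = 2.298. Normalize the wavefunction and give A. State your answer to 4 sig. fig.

The normalization condition is ∫|χ|² 4πρ² dρ = 1 from 0 to ∞.
With ∫₀^∞ ρ^4 e^(−αρ) dρ = 4!/α^5, with χ = A·(1 − ρ/(3a))·e^(−ρ/(2a)), the integral evaluates to A²·[8·π·a^3/3].
Setting this equal to 1 gives A² = 1/(8·π·a^3/3).
With a = 2.298: A² = 0.0098363 and A = 0.099178.

A ≈ 0.09918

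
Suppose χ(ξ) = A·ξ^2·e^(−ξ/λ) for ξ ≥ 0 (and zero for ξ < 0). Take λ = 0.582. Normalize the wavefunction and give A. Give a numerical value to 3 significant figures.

The normalization condition is ∫|χ|² dξ = 1 from 0 to ∞.
Carrying out the integral gives A² · 3·λ^5/4.
Setting this equal to 1 gives A² = 1/(3·λ^5/4).
Substituting λ = 0.582 gives A² = 19.97, so A = 4.469.

A ≈ 4.47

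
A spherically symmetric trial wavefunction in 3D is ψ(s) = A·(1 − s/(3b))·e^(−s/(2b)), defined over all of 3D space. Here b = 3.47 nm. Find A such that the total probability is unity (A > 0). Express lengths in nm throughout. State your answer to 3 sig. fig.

Normalization requires ∫|ψ|² 4πs² ds = 1, integrated from 0 to ∞.
The angular integral contributes 4π, leaving ∫₀^∞ s²|ψ|² ds.
Using ∫₀^∞ sⁿ e^(−αs) ds = n!/αⁿ⁺¹, the integral (without the A² prefactor) comes out to 8·π·b^3/3.
Setting this equal to 1 gives A² = 1/(8·π·b^3/3).
With b = 3.47: A² = 0.002857 and A = 0.05345.

A ≈ 0.0534 nm^(-3/2)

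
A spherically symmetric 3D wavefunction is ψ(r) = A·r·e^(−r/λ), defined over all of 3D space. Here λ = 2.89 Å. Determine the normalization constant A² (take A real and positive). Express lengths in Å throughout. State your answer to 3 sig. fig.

A^2 ≈ 0.000526 Å^(-5)

We need A² ∫|f|² 4πr² dr = 1, taking the integral from 0 to ∞.
The angular integral contributes 4π, leaving ∫₀^∞ r²|ψ|² dr.
With ψ = A·r·e^(−r/λ), the integral evaluates to A²·[3·π·λ^5].
Substituting λ = 2.89 gives A² = 0.0005263, so A = 0.02294.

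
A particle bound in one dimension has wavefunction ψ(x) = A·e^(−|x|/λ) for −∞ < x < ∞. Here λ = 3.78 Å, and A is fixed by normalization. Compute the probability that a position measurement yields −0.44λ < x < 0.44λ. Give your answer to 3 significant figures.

The probability is P = ∫ |ψ|² dx over [−0.44λ, 0.44λ].
With A² fixed by ∫|ψ|² = 1, i.e. A² = (λ)^(−1), substitute and integrate.
Both integrals are even about x = 0, so only the x ≥ 0 halves are needed (the factors of 2 cancel). Substituting u = x/λ, A² and the length scale cancel in the ratio: P = ∫_{0}^{0.44} e^(-2·u) du / ∫_{0}^{∞} e^(-2·u) du.
An antiderivative of e^(-2·u) is -e^(-2·u)/2; evaluating from 0 to 0.44 gives 1/2 - e^(-22/25)/2, while the full integral is 1/2.
Evaluating gives P = 0.5852.

P ≈ 0.585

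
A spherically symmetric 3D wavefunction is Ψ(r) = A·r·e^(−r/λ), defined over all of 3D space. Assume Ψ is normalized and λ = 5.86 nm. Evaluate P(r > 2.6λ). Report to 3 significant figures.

P = ∫ |Ψ|² 4πr² dr over r > 2.6λ.
A² is fixed by ∫₀^∞ 4πr²|Ψ|² dr = 1, i.e. A² = (3·π·λ^5)^(−1).
In terms of u = r/λ (A², 4π and the length scale all cancel between numerator and denominator), P = [∫_{2.6}^{∞} u^4·e^(-2·u) du] / [∫_{0}^{∞} u^4·e^(-2·u) du].
Using ∫ u^4·e^(-2·u) du = -(u^4/2 + u^3 + 3·u^2/2 + 3·u/2 + 3/4)·e^(-2·u), the numerator is ≈ 0.30460 and the denominator is 3/4.
This evaluates to P = 0.4061.

P ≈ 0.406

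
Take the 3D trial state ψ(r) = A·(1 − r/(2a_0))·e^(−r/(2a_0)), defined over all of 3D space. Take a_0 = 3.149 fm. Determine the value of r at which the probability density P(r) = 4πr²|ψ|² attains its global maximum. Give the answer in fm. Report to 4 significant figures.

r ≈ 16.49 fm

Set d/dr [P(r) = 4πr²|ψ|²] = 0 and solve for r > 0.
This gives r = a_0·(√(5) + 3).
With a_0 = 3.149, the most probable radial distance is 16.488 fm.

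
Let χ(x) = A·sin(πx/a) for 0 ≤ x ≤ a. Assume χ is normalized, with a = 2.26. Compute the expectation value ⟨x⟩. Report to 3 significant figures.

⟨x⟩ ≈ 1.13

The expectation value is the |χ|²-weighted average of x: ∫ x|χ|² dx.
Using sin²θ = (1 − cos 2θ)/2, evaluating both integrals, ⟨x⟩ = a/2.
With a = 2.26, ⟨x⟩ = 1.130.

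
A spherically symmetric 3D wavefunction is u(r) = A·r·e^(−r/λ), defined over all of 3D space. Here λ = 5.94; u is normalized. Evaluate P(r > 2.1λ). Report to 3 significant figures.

Integrate the radial probability density 4πr²|u|² over r > 2.1λ.
Normalization gives A² = 1/(3·π·λ^5).
In terms of t = r/λ (A², 4π and the length scale all cancel between numerator and denominator), P = [∫_{2.1}^{∞} t^4·e^(-2·t) dt] / [∫_{0}^{∞} t^4·e^(-2·t) dt].
With ∫ t^4·e^(-2·t) dt = -(t^4/2 + t^3 + 3·t^2/2 + 3·t/2 + 3/4)·e^(-2·t) + C, the region integral is ≈ 0.44237 and the full one is 3/4.
This evaluates to P = 0.5898.

P ≈ 0.590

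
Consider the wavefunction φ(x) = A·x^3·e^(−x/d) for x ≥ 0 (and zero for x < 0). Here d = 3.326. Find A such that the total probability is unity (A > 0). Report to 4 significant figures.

A ≈ 0.006284

Require ∫ |φ|² dx = 1 over the whole domain.
With φ = A·x^3·e^(−x/d), the integral evaluates to A²·[45·d^7/8].
Setting this equal to 1 gives A² = 1/(45·d^7/8).
With d = 3.326: A² = 0.000039484 and A = 0.0062836.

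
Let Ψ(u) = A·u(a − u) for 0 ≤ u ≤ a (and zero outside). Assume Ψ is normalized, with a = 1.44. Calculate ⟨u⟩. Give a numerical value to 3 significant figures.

⟨u⟩ ≈ 0.720

By definition ⟨u⟩ = ∫ u |Ψ(u)|² du.
Expanding the polynomial and integrating term by term, since the A² factors cancel between numerator and denominator, ⟨u⟩ = a/2.
With a = 1.44, ⟨u⟩ = 0.7200.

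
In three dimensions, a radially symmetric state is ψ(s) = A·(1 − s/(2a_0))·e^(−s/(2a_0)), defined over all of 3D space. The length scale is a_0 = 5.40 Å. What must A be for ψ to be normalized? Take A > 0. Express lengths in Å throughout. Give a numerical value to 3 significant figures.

Require ∫ |ψ|² 4πs² ds = 1 over the whole domain.
In 3D with spherical symmetry the volume element is 4πs² ds.
Using ∫₀^∞ sⁿ e^(−αs) ds = n!/αⁿ⁺¹, with ψ = A·(1 − s/(2a_0))·e^(−s/(2a_0)), the integral evaluates to A²·[8·π·a_0^3].
So A² = (8·π·a_0^3)^(−1).
Substituting a_0 = 5.40 gives A² = 0.0002527, so A = 0.01590.

A ≈ 0.0159 Å^(-3/2)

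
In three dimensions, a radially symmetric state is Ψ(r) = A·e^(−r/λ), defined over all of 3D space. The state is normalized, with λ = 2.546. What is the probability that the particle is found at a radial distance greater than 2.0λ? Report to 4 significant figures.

P = ∫ |Ψ|² 4πr² dr over r > 2.0λ.
Normalization gives A² = 1/(π·λ^3).
Let u = r/λ; then A², 4π and the length scale all cancel, so P = ∫_{2.0}^{∞} u^2·e^(-2·u) du ÷ ∫_{0}^{∞} u^2·e^(-2·u) du.
Using ∫ u^2·e^(-2·u) du = -(2·u^2 + 2·u + 1)·e^(-2·u)/4, the numerator is 13·e^(-4)/4 and the denominator is 1/4.
The region integral divided by the full integral gives P = 0.23810.

P ≈ 0.2381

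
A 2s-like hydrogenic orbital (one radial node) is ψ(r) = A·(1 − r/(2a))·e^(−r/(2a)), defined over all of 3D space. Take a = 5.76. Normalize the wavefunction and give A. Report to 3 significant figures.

We need A² ∫|f|² 4πr² dr = 1, taking the integral from 0 to ∞.
The angular integral contributes 4π, leaving ∫₀^∞ r²|ψ|² dr.
∫|ψ|² 4πr² dr = A²·(8·π·a^3).
Plugging in a = 5.76 yields A = 0.01443.

A ≈ 0.0144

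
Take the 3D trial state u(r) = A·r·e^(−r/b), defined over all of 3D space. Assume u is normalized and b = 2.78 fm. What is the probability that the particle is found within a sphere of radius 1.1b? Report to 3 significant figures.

P ≈ 0.0725

With dV = 4πr²dr, the probability is ∫|u|² dV over r ≤ 1.1b.
Normalization gives A² = 1/(3·π·b^5).
In terms of t = r/b (A², 4π and the length scale all cancel between numerator and denominator), P = [∫_{0}^{1.1} t^4·e^(-2·t) dt] / [∫_{0}^{∞} t^4·e^(-2·t) dt].
With ∫ t^4·e^(-2·t) dt = -(t^4/2 + t^3 + 3·t^2/2 + 3·t/2 + 3/4)·e^(-2·t) + C, the region integral is ≈ 0.054372 and the full one is 3/4.
The region integral divided by the full integral gives P = 0.07250.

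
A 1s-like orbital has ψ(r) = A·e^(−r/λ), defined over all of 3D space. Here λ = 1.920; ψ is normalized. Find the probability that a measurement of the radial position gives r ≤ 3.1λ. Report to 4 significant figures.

P = ∫ |ψ|² 4πr² dr over r ≤ 3.1λ.
A² is fixed by ∫₀^∞ 4πr²|ψ|² dr = 1, i.e. A² = (π·λ^3)^(−1).
In terms of u = r/λ (A², 4π and the length scale all cancel between numerator and denominator), P = [∫_{0}^{3.1} u^2·e^(-2·u) du] / [∫_{0}^{∞} u^2·e^(-2·u) du].
With ∫ u^2·e^(-2·u) du = -(2·u^2 + 2·u + 1)·e^(-2·u)/4 + C, the region integral is 1/4 - 1321·e^(-31/5)/200 and the full one is 1/4.
The region integral divided by the full integral gives P = 0.94638.

P ≈ 0.9464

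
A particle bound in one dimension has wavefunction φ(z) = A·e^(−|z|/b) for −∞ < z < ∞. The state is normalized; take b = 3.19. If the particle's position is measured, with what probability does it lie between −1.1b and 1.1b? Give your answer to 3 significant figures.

P ≈ 0.889

The probability is P = ∫ |φ|² dz over [−1.1b, 1.1b].
The normalization integral ∫|φ|²dz over the whole domain equals b·A², and A² cancels in the ratio.
By symmetry take twice the z ≥ 0 contribution in numerator and denominator; the 2's cancel. Let u = z/b; then A² and the length scale cancel, so P = ∫_{0}^{1.1} e^(-2·u) du ÷ ∫_{0}^{∞} e^(-2·u) du.
Using ∫ e^(-2·u) du = -e^(-2·u)/2, the numerator is 1/2 - e^(-11/5)/2 and the denominator is 1/2.
The result is P = 0.8892.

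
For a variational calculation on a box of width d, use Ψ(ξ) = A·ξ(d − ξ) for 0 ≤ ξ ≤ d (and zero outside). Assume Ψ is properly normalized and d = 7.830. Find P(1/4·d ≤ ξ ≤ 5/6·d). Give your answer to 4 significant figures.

P = ∫_{1/4·d}^{5/6·d} |Ψ(ξ)|² dξ.
The normalization integral ∫|Ψ|²dξ over the whole domain equals d^5/30·A², and A² cancels in the ratio.
Let u = ξ/d; then A² and the length scale cancel, so P = ∫_{1/4}^{5/6} u^2·(1 - u)^2 du ÷ ∫_{0}^{1} u^2·(1 - u)^2 du.
Using ∫ u^2·(1 - u)^2 du = u^3·(6·u^2 - 15·u + 10)/30, the numerator is ≈ 0.0286997 and the denominator is 1/30.
Evaluating gives P = 0.86099.

P ≈ 0.8610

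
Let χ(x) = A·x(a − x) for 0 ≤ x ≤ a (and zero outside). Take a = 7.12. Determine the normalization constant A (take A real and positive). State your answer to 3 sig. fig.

We need A² ∫|f|² dx = 1, taking the integral from 0 to a.
Expanding the polynomial and integrating term by term, carrying out the integral gives A² · a^5/30.
So A² = (a^5/30)^(−1).
Substituting a = 7.12 gives A² = 0.001640, so A = 0.04049.

A ≈ 0.0405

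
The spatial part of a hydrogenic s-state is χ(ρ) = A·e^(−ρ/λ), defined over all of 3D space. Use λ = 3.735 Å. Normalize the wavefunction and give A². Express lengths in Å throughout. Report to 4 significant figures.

A^2 ≈ 0.006109 Å^(-3)

Normalization requires ∫|χ|² 4πρ² dρ = 1, integrated from 0 to ∞.
With χ = A·e^(−ρ/λ), the integral evaluates to A²·[π·λ^3].
Setting this equal to 1 gives A² = 1/(π·λ^3).
Substituting λ = 3.735 gives A² = 0.0061091, so A = 0.078161.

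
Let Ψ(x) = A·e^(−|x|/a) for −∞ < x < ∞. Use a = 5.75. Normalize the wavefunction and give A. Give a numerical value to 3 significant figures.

Require ∫ |Ψ|² dx = 1 over the whole domain.
With ∫₀^∞ x^0 e^(−αx) dx = 0!/α^1, carrying out the integral gives A² · a.
Setting this equal to 1 gives A² = 1/(a).
Plugging in a = 5.75 yields A = 0.4170.

A ≈ 0.417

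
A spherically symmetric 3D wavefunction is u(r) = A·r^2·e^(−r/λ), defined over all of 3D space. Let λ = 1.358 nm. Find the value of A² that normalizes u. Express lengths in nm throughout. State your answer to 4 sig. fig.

Require ∫ |u|² 4πr² dr = 1 over the whole domain.
In 3D with spherical symmetry the volume element is 4πr² dr.
Recall ∫₀^∞ r^m e^(−r/β) dr = m!·β^(m+1), with u = A·r^2·e^(−r/λ), the integral evaluates to A²·[45·π·λ^7/2].
Substituting λ = 1.358 gives A² = 0.0016610, so A = 0.040755.

A^2 ≈ 0.001661 nm^(-7)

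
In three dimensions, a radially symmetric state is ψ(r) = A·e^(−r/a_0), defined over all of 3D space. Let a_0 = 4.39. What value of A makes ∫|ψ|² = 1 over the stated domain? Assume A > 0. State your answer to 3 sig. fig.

The normalization condition is ∫|ψ|² 4πr² dr = 1 from 0 to ∞.
(Spherical symmetry: dV = 4πr² dr.)
The integral (without the A² prefactor) comes out to π·a_0^3.
So A² = (π·a_0^3)^(−1).
Plugging in a_0 = 4.39 yields A = 0.06134.

A ≈ 0.0613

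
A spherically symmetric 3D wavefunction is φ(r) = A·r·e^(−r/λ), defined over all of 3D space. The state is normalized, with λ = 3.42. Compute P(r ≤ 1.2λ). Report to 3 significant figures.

P = ∫ |φ|² 4πr² dr over r ≤ 1.2λ.
The full normalization integral is A²·[3·π·λ^5] = 1, fixing A².
Substituting u = r/λ, A², 4π and the length scale all cancel in the ratio: P = ∫_{0}^{1.2} u^4·e^(-2·u) du / ∫_{0}^{∞} u^4·e^(-2·u) du.
With ∫ u^4·e^(-2·u) du = -(u^4/2 + u^3 + 3·u^2/2 + 3·u/2 + 3/4)·e^(-2·u) + C, the region integral is ≈ 0.071901 and the full one is 3/4.
Taking the ratio yields P = 0.09587.

P ≈ 0.0959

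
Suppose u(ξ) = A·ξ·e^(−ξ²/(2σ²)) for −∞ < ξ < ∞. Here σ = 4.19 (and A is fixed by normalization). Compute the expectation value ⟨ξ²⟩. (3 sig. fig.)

The expectation value is the |u|²-weighted average of ξ^2: ∫ ξ^2|u|² dξ.
The ratio of the moment integral to the normalization integral gives ⟨ξ²⟩ = 3·σ^2/2.
Putting σ = 4.19 gives 26.33.

⟨ξ^2⟩ ≈ 26.3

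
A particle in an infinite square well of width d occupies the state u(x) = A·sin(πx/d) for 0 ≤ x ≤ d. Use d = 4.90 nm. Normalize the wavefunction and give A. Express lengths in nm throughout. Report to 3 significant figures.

We need A² ∫|f|² dx = 1, taking the integral from 0 to d.
The integral (without the A² prefactor) comes out to d/2.
Setting this equal to 1 gives A² = 1/(d/2).
With d = 4.90: A² = 0.4082 and A = 0.6389.

A ≈ 0.639 nm^(-1/2)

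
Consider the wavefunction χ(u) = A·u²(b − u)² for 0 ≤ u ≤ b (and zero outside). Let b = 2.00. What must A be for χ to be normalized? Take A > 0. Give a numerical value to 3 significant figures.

Require ∫ |χ|² du = 1 over the whole domain.
Carrying out the integral gives A² · b^9/630.
So A² = (b^9/630)^(−1).
Plugging in b = 2.00 yields A = 1.109.

A ≈ 1.11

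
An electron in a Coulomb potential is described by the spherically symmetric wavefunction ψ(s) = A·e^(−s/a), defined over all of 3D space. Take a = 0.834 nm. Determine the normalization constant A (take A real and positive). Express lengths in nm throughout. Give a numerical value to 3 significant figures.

Normalization requires ∫|ψ|² 4πs² ds = 1, integrated from 0 to ∞.
(Spherical symmetry: dV = 4πs² ds.)
∫|ψ|² 4πs² ds = A²·(π·a^3).
Hence A² = 1/[π·a^3].
With a = 0.834: A² = 0.5487 and A = 0.7408.

A ≈ 0.741 nm^(-3/2)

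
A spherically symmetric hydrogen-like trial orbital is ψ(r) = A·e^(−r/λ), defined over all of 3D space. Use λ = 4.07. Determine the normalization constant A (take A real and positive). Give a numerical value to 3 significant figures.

A ≈ 0.0687

The normalization condition is ∫|ψ|² 4πr² dr = 1 from 0 to ∞.
∫|ψ|² 4πr² dr = A²·(π·λ^3).
Substituting λ = 4.07 gives A² = 0.004721, so A = 0.06871.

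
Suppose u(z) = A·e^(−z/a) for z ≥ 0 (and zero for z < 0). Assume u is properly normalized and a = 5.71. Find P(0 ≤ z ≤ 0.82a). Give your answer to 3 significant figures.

P = ∫_{0}^{0.82a} |u(z)|² dz.
With A² fixed by ∫|u|² = 1, i.e. A² = (a/2)^(−1), substitute and integrate.
Substituting t = z/a, A² and the length scale cancel in the ratio: P = ∫_{0}^{0.82} e^(-2·t) dt / ∫_{0}^{∞} e^(-2·t) dt.
Using ∫ e^(-2·t) dt = -e^(-2·t)/2, the numerator is 1/2 - e^(-41/25)/2 and the denominator is 1/2.
Taking the ratio, P = 0.8060.

P ≈ 0.806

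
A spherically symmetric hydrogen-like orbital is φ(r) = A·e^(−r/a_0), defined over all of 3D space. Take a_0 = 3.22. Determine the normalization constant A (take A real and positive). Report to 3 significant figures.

Normalization requires ∫|φ|² 4πr² dr = 1, integrated from 0 to ∞.
(Spherical symmetry: dV = 4πr² dr.)
With ∫₀^∞ r^2 e^(−αr) dr = 2!/α^3, with φ = A·e^(−r/a_0), the integral evaluates to A²·[π·a_0^3].
With a_0 = 3.22: A² = 0.009534 and A = 0.09764.

A ≈ 0.0976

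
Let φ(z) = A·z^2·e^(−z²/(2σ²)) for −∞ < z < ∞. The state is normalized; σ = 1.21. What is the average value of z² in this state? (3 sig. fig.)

⟨z²⟩ = ∫ z^2 |φ|² dz over the full domain.
Differentiating ∫e^(−αz²) dz = √(π/α) under α to get the higher moments, since the A² factors cancel between numerator and denominator, ⟨z²⟩ = 5·σ^2/2.
Putting σ = 1.21 gives 3.660.

⟨z^2⟩ ≈ 3.66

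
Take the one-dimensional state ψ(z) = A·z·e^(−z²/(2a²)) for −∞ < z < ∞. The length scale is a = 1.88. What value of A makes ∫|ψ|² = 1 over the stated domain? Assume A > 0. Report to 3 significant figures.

A ≈ 0.412

We need A² ∫|f|² dz = 1, taking the integral from −∞ to ∞.
Differentiating ∫e^(−αz²) dz = √(π/α) under α to get the higher moments, with ψ = A·z·e^(−z²/(2a²)), the integral evaluates to A²·[√(π)·a^3/2].
Setting this equal to 1 gives A² = 1/(√(π)·a^3/2).
Substituting a = 1.88 gives A² = 0.1698, so A = 0.4121.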